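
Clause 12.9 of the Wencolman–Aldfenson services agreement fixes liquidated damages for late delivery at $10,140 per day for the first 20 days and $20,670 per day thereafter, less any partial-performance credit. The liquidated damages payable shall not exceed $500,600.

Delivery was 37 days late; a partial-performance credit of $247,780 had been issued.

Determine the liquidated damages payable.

$306,410

First 20 days: 20 × $10,140 = $202,800
Remaining days: (37 − 20) × $20,670 = $351,390
Accrued per-day damages: $202,800 + $351,390 = $554,190
Less partial-performance credit: $554,190 − $247,780 = $306,410
Cap at $500,600: $306,410 is within the cap, no reduction.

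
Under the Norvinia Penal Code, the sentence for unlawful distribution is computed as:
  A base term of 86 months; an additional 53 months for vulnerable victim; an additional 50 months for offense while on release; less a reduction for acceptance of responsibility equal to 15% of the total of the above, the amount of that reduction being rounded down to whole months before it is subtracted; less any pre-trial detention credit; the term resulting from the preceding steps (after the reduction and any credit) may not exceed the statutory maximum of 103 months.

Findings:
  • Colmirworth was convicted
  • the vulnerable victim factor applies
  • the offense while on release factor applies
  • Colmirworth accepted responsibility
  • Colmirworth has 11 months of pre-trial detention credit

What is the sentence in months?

Sentence: 103 months

Vulnerable victim enhancement: +53 months
Offense while on release enhancement: +50 months
Adjusted term: 86 months + 53 months + 50 months = 189 months
Acceptance of responsibility reduction: 15% of 189 months = 28 months (rounded down)
After reduction: 189 − 28 = 161 months
Less pre-trial detention credit: 161 months − 11 months = 150 months
Cap at 103 months: 150 months exceeds the cap → 103 months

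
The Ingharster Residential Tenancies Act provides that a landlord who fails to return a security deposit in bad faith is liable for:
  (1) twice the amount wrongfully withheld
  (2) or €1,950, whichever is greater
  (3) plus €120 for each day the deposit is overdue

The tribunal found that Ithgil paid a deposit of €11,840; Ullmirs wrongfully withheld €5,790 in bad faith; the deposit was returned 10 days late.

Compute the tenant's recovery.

Doubled: 2 × €5,790 = €11,580
Minimum €1,950: €11,580 meets the minimum, no increase.
Late-return penalty: 10 × €120 = €1,200
Damages plus late penalty: €11,580 + €1,200 = €12,780

€12,780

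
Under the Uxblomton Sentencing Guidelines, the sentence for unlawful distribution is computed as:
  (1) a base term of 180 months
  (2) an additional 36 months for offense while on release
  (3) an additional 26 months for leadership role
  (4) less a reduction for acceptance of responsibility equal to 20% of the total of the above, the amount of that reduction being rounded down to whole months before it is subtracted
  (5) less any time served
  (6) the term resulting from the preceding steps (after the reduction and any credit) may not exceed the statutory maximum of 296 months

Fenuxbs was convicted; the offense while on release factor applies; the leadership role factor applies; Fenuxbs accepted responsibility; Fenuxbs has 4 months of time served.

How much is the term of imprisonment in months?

Offense while on release enhancement: +36 months
Leadership role enhancement: +26 months
Adjusted term: 180 months + 36 months + 26 months = 242 months
Acceptance of responsibility reduction: 20% of 242 months = 48 months (rounded down)
After reduction: 242 − 48 = 194 months
Less time served: 194 months − 4 months = 190 months
Cap at 296 months: 190 months is within the cap, no reduction.

190 months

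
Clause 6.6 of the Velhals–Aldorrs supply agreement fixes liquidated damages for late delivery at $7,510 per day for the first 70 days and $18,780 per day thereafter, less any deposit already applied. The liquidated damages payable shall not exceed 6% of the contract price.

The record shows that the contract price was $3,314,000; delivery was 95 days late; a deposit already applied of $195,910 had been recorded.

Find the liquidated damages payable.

Liquidated damages: $198,840

First 70 days: 70 × $7,510 = $525,700
Remaining days: (95 − 70) × $18,780 = $469,500
Accrued per-day damages: $525,700 + $469,500 = $995,200
Less deposit already applied: $995,200 − $195,910 = $799,290
Cap: 6% of $3,314,000 = $198,840
Cap at $198,840: $799,290 exceeds the cap → $198,840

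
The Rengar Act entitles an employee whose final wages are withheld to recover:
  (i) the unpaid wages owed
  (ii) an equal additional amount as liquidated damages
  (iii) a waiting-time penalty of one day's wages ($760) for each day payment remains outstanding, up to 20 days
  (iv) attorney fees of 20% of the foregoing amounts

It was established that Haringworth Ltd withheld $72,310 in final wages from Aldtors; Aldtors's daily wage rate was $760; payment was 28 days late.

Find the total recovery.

Total award: $191,784

Liquidated damages (equal amount): $72,310
Penalty days: min(28, 20) = 20
Waiting-time penalty: 20 × $760 = $15,200
Subtotal: $72,310 + $72,310 + $15,200 = $159,820
Attorney fees: 20% of $159,820 = $31,964
Total award: $159,820 + $31,964 = $191,784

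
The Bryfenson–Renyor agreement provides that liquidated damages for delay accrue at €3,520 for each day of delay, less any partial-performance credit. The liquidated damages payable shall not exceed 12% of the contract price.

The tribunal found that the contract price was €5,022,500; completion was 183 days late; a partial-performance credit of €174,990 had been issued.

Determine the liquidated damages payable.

Per-day damages: 183 × €3,520 = €644,160
Less partial-performance credit: €644,160 − €174,990 = €469,170
Cap: 12% of €5,022,500 = €602,700
Cap at €602,700: €469,170 is within the cap, no reduction.

€469,170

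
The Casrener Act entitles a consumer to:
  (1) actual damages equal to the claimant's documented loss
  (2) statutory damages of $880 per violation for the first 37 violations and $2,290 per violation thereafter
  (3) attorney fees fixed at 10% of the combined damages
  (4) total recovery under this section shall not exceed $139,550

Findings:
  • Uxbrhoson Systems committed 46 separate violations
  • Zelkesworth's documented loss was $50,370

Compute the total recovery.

$113,894

First 37 violations: 37 × $880 = $32,560
Remaining violations: (46 − 37) × $2,290 = $20,610
Statutory damages: $32,560 + $20,610 = $53,170
Combined damages: $50,370 + $53,170 = $103,540
Attorney fees: 10% of $103,540 = $10,354
Total before cap: $103,540 + $10,354 = $113,894
Cap at $139,550: $113,894 is within the cap, no reduction.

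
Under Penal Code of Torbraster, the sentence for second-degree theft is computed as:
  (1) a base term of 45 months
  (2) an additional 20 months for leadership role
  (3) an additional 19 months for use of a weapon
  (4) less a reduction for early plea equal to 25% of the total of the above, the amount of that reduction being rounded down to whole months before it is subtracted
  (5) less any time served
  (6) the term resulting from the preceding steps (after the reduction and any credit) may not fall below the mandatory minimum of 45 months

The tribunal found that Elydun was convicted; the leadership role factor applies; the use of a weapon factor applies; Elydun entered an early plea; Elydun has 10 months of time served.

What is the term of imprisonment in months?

Leadership role enhancement: +20 months
Use of a weapon enhancement: +19 months
Adjusted term: 45 months + 20 months + 19 months = 84 months
Early plea reduction: 25% of 84 months = 21 months (rounded down)
After reduction: 84 − 21 = 63 months
Less time served: 63 months − 10 months = 53 months
Minimum 45 months: 53 months meets the minimum, no increase.

53 months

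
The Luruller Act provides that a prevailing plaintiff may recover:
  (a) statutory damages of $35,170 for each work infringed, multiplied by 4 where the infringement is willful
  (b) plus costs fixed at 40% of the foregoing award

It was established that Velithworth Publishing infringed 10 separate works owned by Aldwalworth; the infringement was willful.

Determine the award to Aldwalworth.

$1,969,520

Statutory damages: 10 × $35,170 = $351,700
Multiplied by 4: 4 × $351,700 = $1,406,800
Costs: 40% of $1,406,800 = $562,720
Award plus costs: $1,406,800 + $562,720 = $1,969,520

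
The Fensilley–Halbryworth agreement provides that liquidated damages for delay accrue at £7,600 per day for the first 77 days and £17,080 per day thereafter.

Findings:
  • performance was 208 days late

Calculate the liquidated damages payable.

First 77 days: 77 × £7,600 = £585,200
Remaining days: (208 − 77) × £17,080 = £2,237,480
Accrued per-day damages: £585,200 + £2,237,480 = £2,822,680

£2,822,680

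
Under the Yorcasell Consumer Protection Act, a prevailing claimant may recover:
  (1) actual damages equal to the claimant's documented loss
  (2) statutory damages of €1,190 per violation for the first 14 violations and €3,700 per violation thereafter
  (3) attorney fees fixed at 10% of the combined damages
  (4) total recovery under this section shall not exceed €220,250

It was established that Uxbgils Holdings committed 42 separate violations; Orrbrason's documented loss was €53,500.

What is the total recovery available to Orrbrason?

First 14 violations: 14 × €1,190 = €16,660
Remaining violations: (42 − 14) × €3,700 = €103,600
Statutory damages: €16,660 + €103,600 = €120,260
Combined damages: €53,500 + €120,260 = €173,760
Attorney fees: 10% of €173,760 = €17,376
Total before cap: €173,760 + €17,376 = €191,136
Cap at €220,250: €191,136 is within the cap, no reduction.

€191,136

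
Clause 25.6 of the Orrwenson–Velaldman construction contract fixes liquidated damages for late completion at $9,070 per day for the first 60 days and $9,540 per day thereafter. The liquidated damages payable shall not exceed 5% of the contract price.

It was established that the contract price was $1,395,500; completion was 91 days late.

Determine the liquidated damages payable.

Liquidated damages: $69,775

First 60 days: 60 × $9,070 = $544,200
Remaining days: (91 − 60) × $9,540 = $295,740
Accrued per-day damages: $544,200 + $295,740 = $839,940
Cap: 5% of $1,395,500 = $69,775
Cap at $69,775: $839,940 exceeds the cap → $69,775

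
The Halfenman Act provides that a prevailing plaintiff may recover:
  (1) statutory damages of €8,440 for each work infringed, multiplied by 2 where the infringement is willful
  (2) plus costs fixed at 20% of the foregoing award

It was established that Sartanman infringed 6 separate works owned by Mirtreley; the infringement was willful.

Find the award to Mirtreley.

Statutory damages: 6 × €8,440 = €50,640
Doubled: 2 × €50,640 = €101,280
Costs: 20% of €101,280 = €20,256
Award plus costs: €101,280 + €20,256 = €121,536

€121,536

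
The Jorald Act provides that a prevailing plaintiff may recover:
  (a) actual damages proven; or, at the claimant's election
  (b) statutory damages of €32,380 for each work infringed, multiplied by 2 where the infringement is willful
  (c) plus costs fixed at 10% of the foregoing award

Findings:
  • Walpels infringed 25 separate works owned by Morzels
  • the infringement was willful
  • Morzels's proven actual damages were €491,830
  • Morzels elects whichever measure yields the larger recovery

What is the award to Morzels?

Statutory damages: 25 × €32,380 = €809,500
Doubled: 2 × €809,500 = €1,619,000
Greater of actual damages (€491,830) or enhanced statutory damages (€1,619,000): €1,619,000
Costs: 10% of €1,619,000 = €161,900
Award plus costs: €1,619,000 + €161,900 = €1,780,900

€1,780,900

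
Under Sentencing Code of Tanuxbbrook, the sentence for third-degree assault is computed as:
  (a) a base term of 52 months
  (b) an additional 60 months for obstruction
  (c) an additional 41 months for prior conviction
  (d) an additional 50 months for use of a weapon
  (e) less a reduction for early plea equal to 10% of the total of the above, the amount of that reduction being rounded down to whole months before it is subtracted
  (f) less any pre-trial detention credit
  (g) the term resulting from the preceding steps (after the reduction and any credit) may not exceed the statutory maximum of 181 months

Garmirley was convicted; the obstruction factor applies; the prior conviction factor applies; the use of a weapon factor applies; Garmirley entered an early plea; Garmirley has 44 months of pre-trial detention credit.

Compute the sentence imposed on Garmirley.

139 months

Obstruction enhancement: +60 months
Prior conviction enhancement: +41 months
Use of a weapon enhancement: +50 months
Adjusted term: 52 months + 60 months + 41 months + 50 months = 203 months
Early plea reduction: 10% of 203 months = 20 months (rounded down)
After reduction: 203 − 20 = 183 months
Less pre-trial detention credit: 183 months − 44 months = 139 months
Cap at 181 months: 139 months is within the cap, no reduction.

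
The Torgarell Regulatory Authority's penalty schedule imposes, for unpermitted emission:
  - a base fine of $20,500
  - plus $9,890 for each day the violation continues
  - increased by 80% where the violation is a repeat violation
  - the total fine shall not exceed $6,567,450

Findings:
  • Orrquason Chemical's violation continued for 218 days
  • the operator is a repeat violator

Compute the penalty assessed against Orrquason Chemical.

Civil penalty: $3,917,736

Per-day component: 218 × $9,890 = $2,156,020
Base plus per-day: $20,500 + $2,156,020 = $2,176,520
Enhancement: 80% of $2,176,520 = $1,741,216
Enhanced fine: $2,176,520 + $1,741,216 = $3,917,736
Cap at $6,567,450: $3,917,736 is within the cap, no reduction.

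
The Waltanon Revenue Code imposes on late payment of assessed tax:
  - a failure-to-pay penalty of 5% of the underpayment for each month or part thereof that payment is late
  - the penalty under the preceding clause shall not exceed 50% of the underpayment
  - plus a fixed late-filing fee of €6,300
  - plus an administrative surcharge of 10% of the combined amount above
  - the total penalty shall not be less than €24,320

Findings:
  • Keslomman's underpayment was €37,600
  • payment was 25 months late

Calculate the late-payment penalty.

Accrued rate: 5% × 25 = 125%, capped at 50% → 50%
Failure-to-pay penalty: 50% of €37,600 = €18,800
Penalty before surcharge: €18,800 + €6,300 = €25,100
Administrative surcharge: 10% of €25,100 = €2,510
Total penalty: €25,100 + €2,510 = €27,610
Minimum €24,320: €27,610 meets the minimum, no increase.

€27,610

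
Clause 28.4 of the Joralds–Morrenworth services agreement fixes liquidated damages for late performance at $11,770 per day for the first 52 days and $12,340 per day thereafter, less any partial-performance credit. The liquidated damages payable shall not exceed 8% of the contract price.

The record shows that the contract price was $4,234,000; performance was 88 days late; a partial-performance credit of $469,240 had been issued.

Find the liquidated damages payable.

$338,720

First 52 days: 52 × $11,770 = $612,040
Remaining days: (88 − 52) × $12,340 = $444,240
Accrued per-day damages: $612,040 + $444,240 = $1,056,280
Less partial-performance credit: $1,056,280 − $469,240 = $587,040
Cap: 8% of $4,234,000 = $338,720
Cap at $338,720: $587,040 exceeds the cap → $338,720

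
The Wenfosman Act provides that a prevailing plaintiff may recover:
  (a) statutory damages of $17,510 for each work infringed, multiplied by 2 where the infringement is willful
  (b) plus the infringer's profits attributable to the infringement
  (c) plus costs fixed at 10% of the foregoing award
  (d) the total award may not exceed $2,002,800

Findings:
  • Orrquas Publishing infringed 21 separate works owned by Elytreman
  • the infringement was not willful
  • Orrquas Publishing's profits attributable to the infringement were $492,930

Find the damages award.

$946,704

Statutory damages: 21 × $17,510 = $367,710
Infringement not willful: no ×2 enhancement.
Combined award: $367,710 + $492,930 = $860,640
Costs: 10% of $860,640 = $86,064
Award plus costs: $860,640 + $86,064 = $946,704
Cap at $2,002,800: $946,704 is within the cap, no reduction.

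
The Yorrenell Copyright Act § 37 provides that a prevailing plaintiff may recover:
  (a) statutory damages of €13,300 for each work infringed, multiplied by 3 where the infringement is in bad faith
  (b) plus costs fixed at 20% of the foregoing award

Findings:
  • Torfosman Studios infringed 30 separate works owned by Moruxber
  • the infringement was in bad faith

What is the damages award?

€1,436,400

Statutory damages: 30 × €13,300 = €399,000
Trebled: 3 × €399,000 = €1,197,000
Costs: 20% of €1,197,000 = €239,400
Award plus costs: €1,197,000 + €239,400 = €1,436,400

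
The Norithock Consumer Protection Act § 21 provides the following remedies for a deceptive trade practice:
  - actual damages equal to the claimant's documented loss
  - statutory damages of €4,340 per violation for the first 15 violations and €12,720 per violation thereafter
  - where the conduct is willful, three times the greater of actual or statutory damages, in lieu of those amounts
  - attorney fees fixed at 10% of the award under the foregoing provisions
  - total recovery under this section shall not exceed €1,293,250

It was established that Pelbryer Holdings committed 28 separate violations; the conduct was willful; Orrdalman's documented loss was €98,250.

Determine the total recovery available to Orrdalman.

First 15 violations: 15 × €4,340 = €65,100
Remaining violations: (28 − 15) × €12,720 = €165,360
Statutory damages: €65,100 + €165,360 = €230,460
Greater of actual damages (€98,250) or statutory damages (€230,460): €230,460
Trebled: 3 × €230,460 = €691,380
Attorney fees: 10% of €691,380 = €69,138
Total before cap: €691,380 + €69,138 = €760,518
Cap at €1,293,250: €760,518 is within the cap, no reduction.

€760,518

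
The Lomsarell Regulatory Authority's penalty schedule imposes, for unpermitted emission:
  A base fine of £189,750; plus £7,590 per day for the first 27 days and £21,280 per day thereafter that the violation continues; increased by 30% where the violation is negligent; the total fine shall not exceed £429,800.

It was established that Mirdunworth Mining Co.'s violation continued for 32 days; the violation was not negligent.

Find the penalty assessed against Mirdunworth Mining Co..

First 27 days: 27 × £7,590 = £204,930
Remaining days: (32 − 27) × £21,280 = £106,400
Per-day component: £204,930 + £106,400 = £311,330
Base plus per-day: £189,750 + £311,330 = £501,080
The violation was not negligent: no 30% increase.
Cap at £429,800: £501,080 exceeds the cap → £429,800

£429,800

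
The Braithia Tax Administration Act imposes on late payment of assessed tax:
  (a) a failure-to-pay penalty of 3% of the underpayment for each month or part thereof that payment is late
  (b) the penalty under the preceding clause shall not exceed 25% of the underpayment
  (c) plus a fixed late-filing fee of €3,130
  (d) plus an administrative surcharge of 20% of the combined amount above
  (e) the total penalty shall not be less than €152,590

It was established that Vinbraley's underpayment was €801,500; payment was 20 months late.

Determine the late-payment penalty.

€244,206

Accrued rate: 3% × 20 = 60%, capped at 25% → 25%
Failure-to-pay penalty: 25% of €801,500 = €200,375
Penalty before surcharge: €200,375 + €3,130 = €203,505
Administrative surcharge: 20% of €203,505 = €40,701
Total penalty: €203,505 + €40,701 = €244,206
Minimum €152,590: €244,206 meets the minimum, no increase.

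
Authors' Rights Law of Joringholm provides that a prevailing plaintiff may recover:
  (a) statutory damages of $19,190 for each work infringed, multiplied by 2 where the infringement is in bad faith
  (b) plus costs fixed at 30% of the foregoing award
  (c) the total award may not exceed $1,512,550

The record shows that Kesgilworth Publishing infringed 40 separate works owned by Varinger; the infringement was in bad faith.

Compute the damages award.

Award: $1,512,550

Statutory damages: 40 × $19,190 = $767,600
Doubled: 2 × $767,600 = $1,535,200
Costs: 30% of $1,535,200 = $460,560
Award plus costs: $1,535,200 + $460,560 = $1,995,760
Cap at $1,512,550: $1,995,760 exceeds the cap → $1,512,550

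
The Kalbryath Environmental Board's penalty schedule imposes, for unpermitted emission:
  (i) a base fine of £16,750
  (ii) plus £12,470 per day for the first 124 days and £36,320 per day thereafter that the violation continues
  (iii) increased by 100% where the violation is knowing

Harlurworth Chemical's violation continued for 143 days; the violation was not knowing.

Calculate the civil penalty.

£2,253,110

First 124 days: 124 × £12,470 = £1,546,280
Remaining days: (143 − 124) × £36,320 = £690,080
Per-day component: £1,546,280 + £690,080 = £2,236,360
Base plus per-day: £16,750 + £2,236,360 = £2,253,110
The violation was not knowing: no 100% increase.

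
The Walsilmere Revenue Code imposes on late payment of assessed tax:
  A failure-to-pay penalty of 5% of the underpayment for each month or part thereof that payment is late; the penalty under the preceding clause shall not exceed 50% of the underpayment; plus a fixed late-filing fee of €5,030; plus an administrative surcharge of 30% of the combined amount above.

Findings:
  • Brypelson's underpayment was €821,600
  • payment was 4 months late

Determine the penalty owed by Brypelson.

Accrued rate: 5% × 4 = 20%, capped at 50% → 20%
Failure-to-pay penalty: 20% of €821,600 = €164,320
Penalty before surcharge: €164,320 + €5,030 = €169,350
Administrative surcharge: 30% of €169,350 = €50,805
Total penalty: €169,350 + €50,805 = €220,155

€220,155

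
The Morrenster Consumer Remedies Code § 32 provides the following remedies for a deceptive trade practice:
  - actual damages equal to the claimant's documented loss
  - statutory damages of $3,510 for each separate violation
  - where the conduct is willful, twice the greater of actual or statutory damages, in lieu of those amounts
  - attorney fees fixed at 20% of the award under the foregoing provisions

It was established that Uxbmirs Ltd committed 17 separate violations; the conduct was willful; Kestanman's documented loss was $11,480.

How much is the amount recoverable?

$143,208

Statutory damages: 17 × $3,510 = $59,670
Greater of actual damages ($11,480) or statutory damages ($59,670): $59,670
Doubled: 2 × $59,670 = $119,340
Attorney fees: 20% of $119,340 = $23,868
Total recovery: $119,340 + $23,868 = $143,208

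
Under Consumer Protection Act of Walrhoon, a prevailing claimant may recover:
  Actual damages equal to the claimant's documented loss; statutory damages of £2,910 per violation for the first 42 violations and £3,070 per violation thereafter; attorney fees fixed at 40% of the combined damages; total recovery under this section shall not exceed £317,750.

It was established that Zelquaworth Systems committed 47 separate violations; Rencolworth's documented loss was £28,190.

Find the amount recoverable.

£232,064

First 42 violations: 42 × £2,910 = £122,220
Remaining violations: (47 − 42) × £3,070 = £15,350
Statutory damages: £122,220 + £15,350 = £137,570
Combined damages: £28,190 + £137,570 = £165,760
Attorney fees: 40% of £165,760 = £66,304
Total before cap: £165,760 + £66,304 = £232,064
Cap at £317,750: £232,064 is within the cap, no reduction.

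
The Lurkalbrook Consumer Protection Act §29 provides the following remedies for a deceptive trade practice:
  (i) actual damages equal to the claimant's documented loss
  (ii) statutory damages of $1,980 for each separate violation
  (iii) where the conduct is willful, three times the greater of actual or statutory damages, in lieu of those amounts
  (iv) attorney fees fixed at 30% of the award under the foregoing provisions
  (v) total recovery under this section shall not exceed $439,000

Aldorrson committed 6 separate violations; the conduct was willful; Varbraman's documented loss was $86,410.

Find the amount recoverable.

Total recovery: $336,999

Statutory damages: 6 × $1,980 = $11,880
Greater of actual damages ($86,410) or statutory damages ($11,880): $86,410
Trebled: 3 × $86,410 = $259,230
Attorney fees: 30% of $259,230 = $77,769
Total before cap: $259,230 + $77,769 = $336,999
Cap at $439,000: $336,999 is within the cap, no reduction.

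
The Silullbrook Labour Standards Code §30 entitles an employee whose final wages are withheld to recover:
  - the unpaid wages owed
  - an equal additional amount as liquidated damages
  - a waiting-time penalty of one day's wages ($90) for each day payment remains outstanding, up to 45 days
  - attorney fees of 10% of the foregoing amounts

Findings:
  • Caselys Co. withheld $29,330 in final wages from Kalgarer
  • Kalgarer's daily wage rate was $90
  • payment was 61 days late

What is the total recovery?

$68,981

Liquidated damages (equal amount): $29,330
Penalty days: min(61, 45) = 45
Waiting-time penalty: 45 × $90 = $4,050
Subtotal: $29,330 + $29,330 + $4,050 = $62,710
Attorney fees: 10% of $62,710 = $6,271
Total award: $62,710 + $6,271 = $68,981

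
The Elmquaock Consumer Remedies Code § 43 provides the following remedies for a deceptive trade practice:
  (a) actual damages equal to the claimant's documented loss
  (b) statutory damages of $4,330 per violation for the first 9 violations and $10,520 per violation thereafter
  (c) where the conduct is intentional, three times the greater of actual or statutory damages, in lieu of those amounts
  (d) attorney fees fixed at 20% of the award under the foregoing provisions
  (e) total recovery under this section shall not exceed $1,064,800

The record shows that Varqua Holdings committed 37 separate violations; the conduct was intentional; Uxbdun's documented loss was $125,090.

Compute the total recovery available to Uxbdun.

First 9 violations: 9 × $4,330 = $38,970
Remaining violations: (37 − 9) × $10,520 = $294,560
Statutory damages: $38,970 + $294,560 = $333,530
Greater of actual damages ($125,090) or statutory damages ($333,530): $333,530
Trebled: 3 × $333,530 = $1,000,590
Attorney fees: 20% of $1,000,590 = $200,118
Total before cap: $1,000,590 + $200,118 = $1,200,708
Cap at $1,064,800: $1,200,708 exceeds the cap → $1,064,800

$1,064,800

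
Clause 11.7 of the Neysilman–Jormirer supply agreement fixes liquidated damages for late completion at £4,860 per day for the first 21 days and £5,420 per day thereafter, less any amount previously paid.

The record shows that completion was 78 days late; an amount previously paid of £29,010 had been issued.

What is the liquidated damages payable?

£381,990

First 21 days: 21 × £4,860 = £102,060
Remaining days: (78 − 21) × £5,420 = £308,940
Accrued per-day damages: £102,060 + £308,940 = £411,000
Less amount previously paid: £411,000 − £29,010 = £381,990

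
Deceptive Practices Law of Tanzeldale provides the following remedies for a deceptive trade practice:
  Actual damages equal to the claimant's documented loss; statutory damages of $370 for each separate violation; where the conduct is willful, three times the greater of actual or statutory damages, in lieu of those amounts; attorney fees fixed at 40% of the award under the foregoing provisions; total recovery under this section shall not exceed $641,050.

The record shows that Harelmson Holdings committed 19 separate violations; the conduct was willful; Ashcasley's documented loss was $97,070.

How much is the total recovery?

Statutory damages: 19 × $370 = $7,030
Greater of actual damages ($97,070) or statutory damages ($7,030): $97,070
Trebled: 3 × $97,070 = $291,210
Attorney fees: 40% of $291,210 = $116,484
Total before cap: $291,210 + $116,484 = $407,694
Cap at $641,050: $407,694 is within the cap, no reduction.

$407,694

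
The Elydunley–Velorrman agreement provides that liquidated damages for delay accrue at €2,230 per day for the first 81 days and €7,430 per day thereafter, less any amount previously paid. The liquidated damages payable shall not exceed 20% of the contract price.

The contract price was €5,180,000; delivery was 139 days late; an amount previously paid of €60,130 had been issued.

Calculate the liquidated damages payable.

First 81 days: 81 × €2,230 = €180,630
Remaining days: (139 − 81) × €7,430 = €430,940
Accrued per-day damages: €180,630 + €430,940 = €611,570
Less amount previously paid: €611,570 − €60,130 = €551,440
Cap: 20% of €5,180,000 = €1,036,000
Cap at €1,036,000: €551,440 is within the cap, no reduction.

€551,440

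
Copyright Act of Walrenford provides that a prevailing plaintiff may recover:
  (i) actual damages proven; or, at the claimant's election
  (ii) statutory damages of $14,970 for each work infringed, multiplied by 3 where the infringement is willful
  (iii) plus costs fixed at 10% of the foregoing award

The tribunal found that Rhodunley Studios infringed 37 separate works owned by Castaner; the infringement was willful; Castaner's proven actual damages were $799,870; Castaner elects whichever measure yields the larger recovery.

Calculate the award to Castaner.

$1,827,837

Statutory damages: 37 × $14,970 = $553,890
Trebled: 3 × $553,890 = $1,661,670
Greater of actual damages ($799,870) or enhanced statutory damages ($1,661,670): $1,661,670
Costs: 10% of $1,661,670 = $166,167
Award plus costs: $1,661,670 + $166,167 = $1,827,837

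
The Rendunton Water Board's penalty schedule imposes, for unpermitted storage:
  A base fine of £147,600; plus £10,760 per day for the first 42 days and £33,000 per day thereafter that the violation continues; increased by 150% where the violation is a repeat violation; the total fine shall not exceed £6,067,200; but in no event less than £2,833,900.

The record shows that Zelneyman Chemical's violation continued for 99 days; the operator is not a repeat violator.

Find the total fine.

£2,833,900

First 42 days: 42 × £10,760 = £451,920
Remaining days: (99 − 42) × £33,000 = £1,881,000
Per-day component: £451,920 + £1,881,000 = £2,332,920
Base plus per-day: £147,600 + £2,332,920 = £2,480,520
The operator is not a repeat violator: no 150% increase.
Cap at £6,067,200: £2,480,520 is within the cap, no reduction.
Minimum £2,833,900: £2,480,520 is below the minimum → £2,833,900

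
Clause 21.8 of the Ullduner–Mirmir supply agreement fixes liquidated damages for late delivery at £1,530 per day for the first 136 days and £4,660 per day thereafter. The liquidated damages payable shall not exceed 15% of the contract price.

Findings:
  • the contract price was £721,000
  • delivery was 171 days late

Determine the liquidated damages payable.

Liquidated damages: £108,150

First 136 days: 136 × £1,530 = £208,080
Remaining days: (171 − 136) × £4,660 = £163,100
Accrued per-day damages: £208,080 + £163,100 = £371,180
Cap: 15% of £721,000 = £108,150
Cap at £108,150: £371,180 exceeds the cap → £108,150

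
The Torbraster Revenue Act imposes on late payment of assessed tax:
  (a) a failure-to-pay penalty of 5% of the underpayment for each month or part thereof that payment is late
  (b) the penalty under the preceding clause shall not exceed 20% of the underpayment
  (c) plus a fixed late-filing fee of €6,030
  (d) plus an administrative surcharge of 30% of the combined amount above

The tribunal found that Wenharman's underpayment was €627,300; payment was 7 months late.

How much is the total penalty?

€170,937

Accrued rate: 5% × 7 = 35%, capped at 20% → 20%
Failure-to-pay penalty: 20% of €627,300 = €125,460
Penalty before surcharge: €125,460 + €6,030 = €131,490
Administrative surcharge: 30% of €131,490 = €39,447
Total penalty: €131,490 + €39,447 = €170,937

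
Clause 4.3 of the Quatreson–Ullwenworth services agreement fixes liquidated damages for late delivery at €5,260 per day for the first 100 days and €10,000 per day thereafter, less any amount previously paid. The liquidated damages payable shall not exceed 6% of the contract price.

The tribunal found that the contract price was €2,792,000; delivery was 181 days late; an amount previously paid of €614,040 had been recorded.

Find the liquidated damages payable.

€167,520

First 100 days: 100 × €5,260 = €526,000
Remaining days: (181 − 100) × €10,000 = €810,000
Accrued per-day damages: €526,000 + €810,000 = €1,336,000
Less amount previously paid: €1,336,000 − €614,040 = €721,960
Cap: 6% of €2,792,000 = €167,520
Cap at €167,520: €721,960 exceeds the cap → €167,520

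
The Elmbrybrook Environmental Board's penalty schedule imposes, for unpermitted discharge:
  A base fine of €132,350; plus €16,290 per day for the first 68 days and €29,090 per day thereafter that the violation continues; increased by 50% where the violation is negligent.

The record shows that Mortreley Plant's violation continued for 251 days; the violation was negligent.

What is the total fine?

Civil penalty: €9,845,310

First 68 days: 68 × €16,290 = €1,107,720
Remaining days: (251 − 68) × €29,090 = €5,323,470
Per-day component: €1,107,720 + €5,323,470 = €6,431,190
Base plus per-day: €132,350 + €6,431,190 = €6,563,540
Enhancement: 50% of €6,563,540 = €3,281,770
Enhanced fine: €6,563,540 + €3,281,770 = €9,845,310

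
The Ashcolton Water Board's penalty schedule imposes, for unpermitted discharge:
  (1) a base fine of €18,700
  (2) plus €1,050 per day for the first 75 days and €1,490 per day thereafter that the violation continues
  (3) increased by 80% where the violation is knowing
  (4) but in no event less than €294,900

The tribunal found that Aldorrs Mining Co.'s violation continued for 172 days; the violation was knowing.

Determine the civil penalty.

€435,564

First 75 days: 75 × €1,050 = €78,750
Remaining days: (172 − 75) × €1,490 = €144,530
Per-day component: €78,750 + €144,530 = €223,280
Base plus per-day: €18,700 + €223,280 = €241,980
Enhancement: 80% of €241,980 = €193,584
Enhanced fine: €241,980 + €193,584 = €435,564
Minimum €294,900: €435,564 meets the minimum, no increase.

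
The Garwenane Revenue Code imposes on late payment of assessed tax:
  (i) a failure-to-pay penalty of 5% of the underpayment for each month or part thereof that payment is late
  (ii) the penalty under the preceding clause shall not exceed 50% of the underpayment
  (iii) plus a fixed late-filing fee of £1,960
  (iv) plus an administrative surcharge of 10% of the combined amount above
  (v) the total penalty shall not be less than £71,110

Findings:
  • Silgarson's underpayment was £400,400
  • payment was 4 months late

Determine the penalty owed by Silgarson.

£90,244

Accrued rate: 5% × 4 = 20%, capped at 50% → 20%
Failure-to-pay penalty: 20% of £400,400 = £80,080
Penalty before surcharge: £80,080 + £1,960 = £82,040
Administrative surcharge: 10% of £82,040 = £8,204
Total penalty: £82,040 + £8,204 = £90,244
Minimum £71,110: £90,244 meets the minimum, no increase.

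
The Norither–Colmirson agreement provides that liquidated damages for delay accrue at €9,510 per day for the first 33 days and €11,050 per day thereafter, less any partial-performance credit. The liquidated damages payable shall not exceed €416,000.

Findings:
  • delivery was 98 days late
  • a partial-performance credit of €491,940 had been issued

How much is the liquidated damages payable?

First 33 days: 33 × €9,510 = €313,830
Remaining days: (98 − 33) × €11,050 = €718,250
Accrued per-day damages: €313,830 + €718,250 = €1,032,080
Less partial-performance credit: €1,032,080 − €491,940 = €540,140
Cap at €416,000: €540,140 exceeds the cap → €416,000

€416,000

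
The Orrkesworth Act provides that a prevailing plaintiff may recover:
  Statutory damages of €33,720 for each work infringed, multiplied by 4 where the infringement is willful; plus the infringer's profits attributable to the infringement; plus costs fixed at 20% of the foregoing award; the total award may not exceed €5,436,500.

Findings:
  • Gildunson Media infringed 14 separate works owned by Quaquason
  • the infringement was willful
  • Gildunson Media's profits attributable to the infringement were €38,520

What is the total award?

€2,312,208

Statutory damages: 14 × €33,720 = €472,080
Multiplied by 4: 4 × €472,080 = €1,888,320
Combined award: €1,888,320 + €38,520 = €1,926,840
Costs: 20% of €1,926,840 = €385,368
Award plus costs: €1,926,840 + €385,368 = €2,312,208
Cap at €5,436,500: €2,312,208 is within the cap, no reduction.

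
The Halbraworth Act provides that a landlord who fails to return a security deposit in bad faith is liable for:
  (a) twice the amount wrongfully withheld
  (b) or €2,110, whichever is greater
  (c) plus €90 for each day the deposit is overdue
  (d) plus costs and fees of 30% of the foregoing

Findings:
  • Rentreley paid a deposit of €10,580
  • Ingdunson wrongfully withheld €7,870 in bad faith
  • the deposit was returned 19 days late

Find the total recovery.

€22,685

Doubled: 2 × €7,870 = €15,740
Minimum €2,110: €15,740 meets the minimum, no increase.
Late-return penalty: 19 × €90 = €1,710
Damages plus late penalty: €15,740 + €1,710 = €17,450
Costs and fees: 30% of €17,450 = €5,235
Total recovery: €17,450 + €5,235 = €22,685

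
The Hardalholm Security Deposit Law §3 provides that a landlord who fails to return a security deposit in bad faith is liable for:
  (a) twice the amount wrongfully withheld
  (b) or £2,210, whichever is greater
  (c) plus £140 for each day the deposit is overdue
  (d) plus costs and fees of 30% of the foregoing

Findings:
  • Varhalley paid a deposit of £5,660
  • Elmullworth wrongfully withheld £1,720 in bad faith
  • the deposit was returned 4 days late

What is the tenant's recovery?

£5,200

Doubled: 2 × £1,720 = £3,440
Minimum £2,210: £3,440 meets the minimum, no increase.
Late-return penalty: 4 × £140 = £560
Damages plus late penalty: £3,440 + £560 = £4,000
Costs and fees: 30% of £4,000 = £1,200
Total recovery: £4,000 + £1,200 = £5,200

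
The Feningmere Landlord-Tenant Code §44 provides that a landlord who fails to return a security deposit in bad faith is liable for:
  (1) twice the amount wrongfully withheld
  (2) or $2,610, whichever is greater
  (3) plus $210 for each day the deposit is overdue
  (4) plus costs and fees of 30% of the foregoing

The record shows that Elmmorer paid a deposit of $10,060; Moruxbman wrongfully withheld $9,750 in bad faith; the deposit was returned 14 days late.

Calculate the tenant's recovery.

Doubled: 2 × $9,750 = $19,500
Minimum $2,610: $19,500 meets the minimum, no increase.
Late-return penalty: 14 × $210 = $2,940
Damages plus late penalty: $19,500 + $2,940 = $22,440
Costs and fees: 30% of $22,440 = $6,732
Total recovery: $22,440 + $6,732 = $29,172

$29,172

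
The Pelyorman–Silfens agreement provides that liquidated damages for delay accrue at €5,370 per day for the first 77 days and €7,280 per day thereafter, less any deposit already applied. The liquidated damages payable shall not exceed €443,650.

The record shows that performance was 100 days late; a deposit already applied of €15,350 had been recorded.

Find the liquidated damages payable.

First 77 days: 77 × €5,370 = €413,490
Remaining days: (100 − 77) × €7,280 = €167,440
Accrued per-day damages: €413,490 + €167,440 = €580,930
Less deposit already applied: €580,930 − €15,350 = €565,580
Cap at €443,650: €565,580 exceeds the cap → €443,650

Liquidated damages: €443,650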